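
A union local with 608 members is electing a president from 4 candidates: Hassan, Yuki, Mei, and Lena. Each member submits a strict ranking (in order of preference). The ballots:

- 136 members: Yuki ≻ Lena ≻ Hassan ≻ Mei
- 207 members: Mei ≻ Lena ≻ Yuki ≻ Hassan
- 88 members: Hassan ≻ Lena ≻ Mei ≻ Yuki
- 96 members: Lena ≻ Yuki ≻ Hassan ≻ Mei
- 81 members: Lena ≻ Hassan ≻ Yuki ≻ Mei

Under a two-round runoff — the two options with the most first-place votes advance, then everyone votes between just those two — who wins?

Lena

Round 1 first-place votes: Hassan 88, Yuki 136, Mei 207, Lena 177.
Mei and Lena advance.
Runoff: Mei is preferred to Lena by 207 voters; Lena by 401.
Lena wins the runoff.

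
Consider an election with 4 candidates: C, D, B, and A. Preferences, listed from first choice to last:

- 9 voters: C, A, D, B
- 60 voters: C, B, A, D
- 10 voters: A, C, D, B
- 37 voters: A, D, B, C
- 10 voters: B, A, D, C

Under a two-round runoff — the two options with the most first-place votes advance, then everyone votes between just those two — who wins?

C

Round 1 first-place votes: C 69, D 0, B 10, A 47.
C and A advance.
Runoff: C is preferred to A by 69 voters; A by 57.
C wins the runoff.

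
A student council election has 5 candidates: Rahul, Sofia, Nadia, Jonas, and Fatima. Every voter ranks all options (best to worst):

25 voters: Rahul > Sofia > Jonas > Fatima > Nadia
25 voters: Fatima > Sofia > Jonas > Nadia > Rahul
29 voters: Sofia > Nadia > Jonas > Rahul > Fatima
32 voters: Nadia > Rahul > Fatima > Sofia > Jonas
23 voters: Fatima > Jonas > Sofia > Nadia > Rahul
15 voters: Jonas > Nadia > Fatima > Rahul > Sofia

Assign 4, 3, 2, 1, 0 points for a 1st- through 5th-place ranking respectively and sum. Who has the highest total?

Rahul: 25·4 + 25·0 + 29·1 + 32·3 + 23·0 + 15·1 = 240
Sofia: 25·3 + 25·3 + 29·4 + 32·1 + 23·2 + 15·0 = 344
Nadia: 25·0 + 25·1 + 29·3 + 32·4 + 23·1 + 15·3 = 308
Jonas: 25·2 + 25·2 + 29·2 + 32·0 + 23·3 + 15·4 = 287
Fatima: 25·1 + 25·4 + 29·0 + 32·2 + 23·4 + 15·2 = 311
Sofia has the highest Borda score (344).

Sofia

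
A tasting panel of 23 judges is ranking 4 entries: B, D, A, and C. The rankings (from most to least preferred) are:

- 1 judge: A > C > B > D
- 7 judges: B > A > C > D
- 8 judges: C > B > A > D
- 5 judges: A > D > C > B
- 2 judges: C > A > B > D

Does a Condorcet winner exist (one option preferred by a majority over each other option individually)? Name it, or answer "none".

none

Checking pairwise contests:
C beats B 16–7.
B beats D 18–5.
B beats A 15–8.
A beats C 13–10.
Every option loses at least one head-to-head, so there is no Condorcet winner.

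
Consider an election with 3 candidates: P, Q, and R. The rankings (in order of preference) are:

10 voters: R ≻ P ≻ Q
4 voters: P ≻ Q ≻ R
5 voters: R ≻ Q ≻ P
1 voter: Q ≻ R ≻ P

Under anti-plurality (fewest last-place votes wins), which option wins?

R

Last-place votes: P 6, Q 10, R 4.
R is ranked last by the fewest voters, so R wins.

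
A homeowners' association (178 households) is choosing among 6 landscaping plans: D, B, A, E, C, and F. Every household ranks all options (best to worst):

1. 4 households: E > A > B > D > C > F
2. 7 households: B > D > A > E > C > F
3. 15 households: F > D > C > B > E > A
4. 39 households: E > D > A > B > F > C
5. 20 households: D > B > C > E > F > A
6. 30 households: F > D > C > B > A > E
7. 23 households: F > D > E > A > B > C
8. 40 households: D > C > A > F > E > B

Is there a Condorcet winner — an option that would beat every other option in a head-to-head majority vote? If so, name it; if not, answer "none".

D vs B: 167–11 for D.
D vs A: 174–4 for D.
D vs E: 135–43 for D.
D vs C: 178–0 for D.
D vs F: 110–68 for D.
D beats every other option head-to-head.

D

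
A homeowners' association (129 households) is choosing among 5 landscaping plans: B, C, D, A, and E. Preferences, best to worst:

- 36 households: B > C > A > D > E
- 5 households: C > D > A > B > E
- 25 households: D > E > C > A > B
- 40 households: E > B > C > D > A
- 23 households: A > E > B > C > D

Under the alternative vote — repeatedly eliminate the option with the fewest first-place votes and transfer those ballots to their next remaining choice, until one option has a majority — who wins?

Round 1: B 36, C 5, D 25, A 23, E 40. Eliminate C.
Round 2: B 36, D 30, A 23, E 40. Eliminate A.
Round 3: B 36, D 30, E 63. Eliminate D.
Round 4: B 41, E 88. E has a majority.

E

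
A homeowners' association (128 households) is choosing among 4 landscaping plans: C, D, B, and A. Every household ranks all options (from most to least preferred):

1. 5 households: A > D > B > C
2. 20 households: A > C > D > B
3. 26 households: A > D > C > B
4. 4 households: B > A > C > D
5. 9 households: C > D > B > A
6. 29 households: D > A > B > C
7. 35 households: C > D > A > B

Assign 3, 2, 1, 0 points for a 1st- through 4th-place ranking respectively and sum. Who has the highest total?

D

C: 5·0 + 20·2 + 26·1 + 4·1 + 9·3 + 29·0 + 35·3 = 202
D: 5·2 + 20·1 + 26·2 + 4·0 + 9·2 + 29·3 + 35·2 = 257
B: 5·1 + 20·0 + 26·0 + 4·3 + 9·1 + 29·1 + 35·0 = 55
A: 5·3 + 20·3 + 26·3 + 4·2 + 9·0 + 29·2 + 35·1 = 254
D has the highest Borda score (257).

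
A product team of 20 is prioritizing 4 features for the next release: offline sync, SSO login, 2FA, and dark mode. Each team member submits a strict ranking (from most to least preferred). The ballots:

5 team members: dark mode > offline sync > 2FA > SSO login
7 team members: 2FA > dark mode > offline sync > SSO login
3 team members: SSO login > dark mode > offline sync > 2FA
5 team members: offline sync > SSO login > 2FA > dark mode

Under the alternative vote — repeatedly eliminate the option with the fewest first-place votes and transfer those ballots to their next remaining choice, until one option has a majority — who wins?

Round 1: offline sync 5, SSO login 3, 2FA 7, dark mode 5. Eliminate SSO login.
Round 2: offline sync 5, 2FA 7, dark mode 8. Eliminate offline sync.
Round 3: 2FA 12, dark mode 8. 2FA has a majority.

2FA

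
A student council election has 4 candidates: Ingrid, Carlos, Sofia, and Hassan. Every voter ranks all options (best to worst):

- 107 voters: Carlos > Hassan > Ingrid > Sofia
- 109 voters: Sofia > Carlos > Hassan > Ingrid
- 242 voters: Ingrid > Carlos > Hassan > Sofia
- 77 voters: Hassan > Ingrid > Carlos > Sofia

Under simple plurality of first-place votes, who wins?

First-place votes: Ingrid 242, Carlos 107, Sofia 109, Hassan 77.
Ingrid has the most first-place votes.

Ingrid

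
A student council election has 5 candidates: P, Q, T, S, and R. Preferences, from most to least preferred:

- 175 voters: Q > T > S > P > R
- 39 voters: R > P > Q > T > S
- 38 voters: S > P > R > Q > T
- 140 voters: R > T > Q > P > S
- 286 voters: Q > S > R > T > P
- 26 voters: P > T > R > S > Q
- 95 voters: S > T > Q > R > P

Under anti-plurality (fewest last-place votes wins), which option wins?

Last-place votes: P 381, Q 26, T 38, S 179, R 175.
Q is ranked last by the fewest voters, so Q wins.

Q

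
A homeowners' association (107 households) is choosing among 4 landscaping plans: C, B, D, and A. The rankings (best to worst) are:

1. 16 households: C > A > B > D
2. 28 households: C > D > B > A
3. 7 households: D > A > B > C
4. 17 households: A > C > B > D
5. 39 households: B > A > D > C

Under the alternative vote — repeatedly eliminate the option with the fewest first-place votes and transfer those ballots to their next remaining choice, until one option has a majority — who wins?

Round 1: C 44, B 39, D 7, A 17. Eliminate D.
Round 2: C 44, B 39, A 24. Eliminate A.
Round 3: C 61, B 46. C has a majority.

C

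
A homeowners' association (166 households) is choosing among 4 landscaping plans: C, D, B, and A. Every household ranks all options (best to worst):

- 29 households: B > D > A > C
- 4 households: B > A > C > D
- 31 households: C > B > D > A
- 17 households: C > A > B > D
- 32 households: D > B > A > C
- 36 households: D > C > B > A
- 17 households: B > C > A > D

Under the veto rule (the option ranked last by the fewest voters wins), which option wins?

Last-place votes: C 61, D 38, B 0, A 67.
B is ranked last by the fewest voters, so B wins.

B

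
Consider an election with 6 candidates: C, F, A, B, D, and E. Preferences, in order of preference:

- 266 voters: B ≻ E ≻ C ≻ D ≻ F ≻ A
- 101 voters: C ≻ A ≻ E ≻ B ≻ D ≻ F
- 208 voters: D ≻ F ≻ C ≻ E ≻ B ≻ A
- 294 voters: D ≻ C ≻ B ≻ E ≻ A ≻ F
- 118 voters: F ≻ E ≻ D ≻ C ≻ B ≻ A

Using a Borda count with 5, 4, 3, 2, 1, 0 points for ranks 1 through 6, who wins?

C: 266·3 + 101·5 + 208·3 + 294·4 + 118·2 = 3339
F: 266·1 + 101·0 + 208·4 + 294·0 + 118·5 = 1688
A: 266·0 + 101·4 + 208·0 + 294·1 + 118·0 = 698
B: 266·5 + 101·2 + 208·1 + 294·3 + 118·1 = 2740
D: 266·2 + 101·1 + 208·5 + 294·5 + 118·3 = 3497
E: 266·4 + 101·3 + 208·2 + 294·2 + 118·4 = 2843
D has the highest Borda score (3497).

D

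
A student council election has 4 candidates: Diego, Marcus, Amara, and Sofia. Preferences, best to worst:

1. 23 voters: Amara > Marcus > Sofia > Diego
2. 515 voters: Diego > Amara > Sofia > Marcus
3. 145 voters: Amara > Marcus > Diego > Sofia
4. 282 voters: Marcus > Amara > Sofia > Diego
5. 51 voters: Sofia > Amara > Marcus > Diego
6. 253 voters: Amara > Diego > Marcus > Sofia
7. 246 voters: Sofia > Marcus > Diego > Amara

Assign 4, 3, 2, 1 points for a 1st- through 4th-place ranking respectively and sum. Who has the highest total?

Amara

Diego: 23·1 + 515·4 + 145·2 + 282·1 + 51·1 + 253·3 + 246·2 = 3957
Marcus: 23·3 + 515·1 + 145·3 + 282·4 + 51·2 + 253·2 + 246·3 = 3493
Amara: 23·4 + 515·3 + 145·4 + 282·3 + 51·3 + 253·4 + 246·1 = 4474
Sofia: 23·2 + 515·2 + 145·1 + 282·2 + 51·4 + 253·1 + 246·4 = 3226
Amara has the highest Borda score (4474).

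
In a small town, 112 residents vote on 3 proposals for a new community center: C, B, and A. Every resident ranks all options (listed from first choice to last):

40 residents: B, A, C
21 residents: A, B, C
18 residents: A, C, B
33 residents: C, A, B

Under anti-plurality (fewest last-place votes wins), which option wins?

Last-place votes: C 61, B 51, A 0.
A is ranked last by the fewest voters, so A wins.

A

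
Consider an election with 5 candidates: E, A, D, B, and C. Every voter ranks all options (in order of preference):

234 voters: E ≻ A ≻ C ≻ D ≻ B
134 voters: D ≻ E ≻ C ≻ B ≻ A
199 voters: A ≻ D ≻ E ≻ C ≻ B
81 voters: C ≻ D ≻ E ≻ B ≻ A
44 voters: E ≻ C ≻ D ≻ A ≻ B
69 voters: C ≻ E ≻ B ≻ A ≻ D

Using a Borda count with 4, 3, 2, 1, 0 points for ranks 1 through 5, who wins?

E: 234·4 + 134·3 + 199·2 + 81·2 + 44·4 + 69·3 = 2281
A: 234·3 + 134·0 + 199·4 + 81·0 + 44·1 + 69·1 = 1611
D: 234·1 + 134·4 + 199·3 + 81·3 + 44·2 + 69·0 = 1698
B: 234·0 + 134·1 + 199·0 + 81·1 + 44·0 + 69·2 = 353
C: 234·2 + 134·2 + 199·1 + 81·4 + 44·3 + 69·4 = 1667
E has the highest Borda score (2281).

E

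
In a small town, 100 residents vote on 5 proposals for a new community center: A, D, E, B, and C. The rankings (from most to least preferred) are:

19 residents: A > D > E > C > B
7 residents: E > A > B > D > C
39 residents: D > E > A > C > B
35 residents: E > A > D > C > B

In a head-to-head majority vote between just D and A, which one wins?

Voters preferring D to A: 39; preferring A to D: 61.
A wins the head-to-head.

A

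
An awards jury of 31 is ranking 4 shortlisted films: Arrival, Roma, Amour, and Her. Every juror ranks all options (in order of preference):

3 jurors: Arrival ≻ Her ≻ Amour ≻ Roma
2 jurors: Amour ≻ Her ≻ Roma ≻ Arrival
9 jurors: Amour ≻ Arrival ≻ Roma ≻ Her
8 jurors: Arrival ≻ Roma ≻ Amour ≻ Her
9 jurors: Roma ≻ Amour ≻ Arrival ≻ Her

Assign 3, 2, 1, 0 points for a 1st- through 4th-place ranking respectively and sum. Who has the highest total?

Arrival: 3·3 + 2·0 + 9·2 + 8·3 + 9·1 = 60
Roma: 3·0 + 2·1 + 9·1 + 8·2 + 9·3 = 54
Amour: 3·1 + 2·3 + 9·3 + 8·1 + 9·2 = 62
Her: 3·2 + 2·2 + 9·0 + 8·0 + 9·0 = 10
Amour has the highest Borda score (62).

Amour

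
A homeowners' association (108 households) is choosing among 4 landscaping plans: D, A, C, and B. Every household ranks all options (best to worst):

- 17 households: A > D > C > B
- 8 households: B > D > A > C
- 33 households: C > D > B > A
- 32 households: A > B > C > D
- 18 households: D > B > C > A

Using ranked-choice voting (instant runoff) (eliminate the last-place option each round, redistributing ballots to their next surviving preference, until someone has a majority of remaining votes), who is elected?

Round 1: D 18, A 49, C 33, B 8. Eliminate B.
Round 2: D 26, A 49, C 33. Eliminate D.
Round 3: A 57, C 51. A has a majority.

A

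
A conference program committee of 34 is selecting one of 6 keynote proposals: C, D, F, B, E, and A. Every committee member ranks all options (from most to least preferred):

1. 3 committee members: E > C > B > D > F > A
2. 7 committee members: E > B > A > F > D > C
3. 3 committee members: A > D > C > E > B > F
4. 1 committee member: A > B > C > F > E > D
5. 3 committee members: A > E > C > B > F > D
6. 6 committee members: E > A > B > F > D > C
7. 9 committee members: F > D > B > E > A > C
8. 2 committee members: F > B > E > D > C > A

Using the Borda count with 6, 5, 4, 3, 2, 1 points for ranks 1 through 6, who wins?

E

C: 3·5 + 7·1 + 3·4 + 1·4 + 3·4 + 6·1 + 9·1 + 2·2 = 69
D: 3·3 + 7·2 + 3·5 + 1·1 + 3·1 + 6·2 + 9·5 + 2·3 = 105
F: 3·2 + 7·3 + 3·1 + 1·3 + 3·2 + 6·3 + 9·6 + 2·6 = 123
B: 3·4 + 7·5 + 3·2 + 1·5 + 3·3 + 6·4 + 9·4 + 2·5 = 137
E: 3·6 + 7·6 + 3·3 + 1·2 + 3·5 + 6·6 + 9·3 + 2·4 = 157
A: 3·1 + 7·4 + 3·6 + 1·6 + 3·6 + 6·5 + 9·2 + 2·1 = 123
E has the highest Borda score (157).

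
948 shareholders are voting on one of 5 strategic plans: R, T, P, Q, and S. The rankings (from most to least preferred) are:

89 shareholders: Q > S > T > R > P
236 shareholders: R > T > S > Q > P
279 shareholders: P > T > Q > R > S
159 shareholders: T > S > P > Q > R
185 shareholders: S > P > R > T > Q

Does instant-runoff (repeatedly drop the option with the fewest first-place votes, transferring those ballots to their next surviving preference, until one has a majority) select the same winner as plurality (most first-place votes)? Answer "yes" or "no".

Instant-runoff — R1 R 236, T 159, P 279, Q 89, S 185 (Q out); R2 R 236, T 159, P 279, S 274 (T out); R3 R 236, P 279, S 433 (R out); R4 P 279, S 669 (S winner). Winner: S.
Plurality — first-place votes: R 236, T 159, P 279, Q 89, S 185. Winner: P.
The two methods disagree.

no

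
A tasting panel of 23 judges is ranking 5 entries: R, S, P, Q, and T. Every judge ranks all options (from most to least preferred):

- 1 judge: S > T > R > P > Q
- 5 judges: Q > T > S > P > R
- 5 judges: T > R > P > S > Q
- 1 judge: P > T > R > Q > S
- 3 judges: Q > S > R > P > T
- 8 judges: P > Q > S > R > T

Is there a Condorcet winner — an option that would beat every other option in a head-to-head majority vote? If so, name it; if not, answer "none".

P

P vs R: 14–9 for P.
P vs S: 14–9 for P.
P vs Q: 15–8 for P.
P vs T: 12–11 for P.
P beats every other option head-to-head.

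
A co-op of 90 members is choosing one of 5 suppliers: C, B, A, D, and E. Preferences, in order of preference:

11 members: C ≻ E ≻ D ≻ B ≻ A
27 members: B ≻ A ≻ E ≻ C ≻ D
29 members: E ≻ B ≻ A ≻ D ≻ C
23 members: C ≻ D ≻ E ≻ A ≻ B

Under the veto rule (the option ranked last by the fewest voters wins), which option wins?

E

Last-place votes: C 29, B 23, A 11, D 27, E 0.
E is ranked last by the fewest voters, so E wins.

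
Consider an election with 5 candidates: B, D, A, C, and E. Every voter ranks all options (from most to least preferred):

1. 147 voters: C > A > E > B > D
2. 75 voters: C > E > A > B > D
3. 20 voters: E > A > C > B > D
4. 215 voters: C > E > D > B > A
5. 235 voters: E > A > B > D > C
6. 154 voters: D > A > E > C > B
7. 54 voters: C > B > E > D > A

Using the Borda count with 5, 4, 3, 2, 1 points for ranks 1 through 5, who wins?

E

B: 147·2 + 75·2 + 20·2 + 215·2 + 235·3 + 154·1 + 54·4 = 1989
D: 147·1 + 75·1 + 20·1 + 215·3 + 235·2 + 154·5 + 54·2 = 2235
A: 147·4 + 75·3 + 20·4 + 215·1 + 235·4 + 154·4 + 54·1 = 2718
C: 147·5 + 75·5 + 20·3 + 215·5 + 235·1 + 154·2 + 54·5 = 3058
E: 147·3 + 75·4 + 20·5 + 215·4 + 235·5 + 154·3 + 54·3 = 3500
E has the highest Borda score (3500).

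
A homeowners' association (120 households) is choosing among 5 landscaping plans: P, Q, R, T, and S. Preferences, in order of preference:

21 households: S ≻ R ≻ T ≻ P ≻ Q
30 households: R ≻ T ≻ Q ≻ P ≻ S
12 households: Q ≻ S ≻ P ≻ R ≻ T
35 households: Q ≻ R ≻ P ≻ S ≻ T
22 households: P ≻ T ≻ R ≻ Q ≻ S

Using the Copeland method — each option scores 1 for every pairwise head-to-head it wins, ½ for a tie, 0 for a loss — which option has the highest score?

P: beats T and S; loses to Q and R → score 2.
Q: beats P and S; loses to R and T → score 2.
R: beats P, Q, T, and S → score 4.
T: beats Q; loses to P, R, and S → score 1.
S: beats T; loses to P, Q, and R → score 1.
R has the best pairwise record.

R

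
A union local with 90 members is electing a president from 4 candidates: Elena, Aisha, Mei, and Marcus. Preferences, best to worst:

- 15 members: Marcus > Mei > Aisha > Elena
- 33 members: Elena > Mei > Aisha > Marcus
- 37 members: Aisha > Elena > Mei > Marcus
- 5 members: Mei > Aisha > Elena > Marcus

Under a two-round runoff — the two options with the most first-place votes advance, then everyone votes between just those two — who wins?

Aisha

Round 1 first-place votes: Elena 33, Aisha 37, Mei 5, Marcus 15.
Aisha and Elena advance.
Runoff: Aisha is preferred to Elena by 57 voters; Elena by 33.
Aisha wins the runoff.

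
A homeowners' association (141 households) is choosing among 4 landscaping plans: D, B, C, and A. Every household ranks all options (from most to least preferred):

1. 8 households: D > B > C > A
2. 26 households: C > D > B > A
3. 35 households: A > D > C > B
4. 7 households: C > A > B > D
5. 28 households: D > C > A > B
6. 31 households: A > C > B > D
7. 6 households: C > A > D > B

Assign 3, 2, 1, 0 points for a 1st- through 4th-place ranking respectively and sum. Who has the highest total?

C

D: 8·3 + 26·2 + 35·2 + 7·0 + 28·3 + 31·0 + 6·1 = 236
B: 8·2 + 26·1 + 35·0 + 7·1 + 28·0 + 31·1 + 6·0 = 80
C: 8·1 + 26·3 + 35·1 + 7·3 + 28·2 + 31·2 + 6·3 = 278
A: 8·0 + 26·0 + 35·3 + 7·2 + 28·1 + 31·3 + 6·2 = 252
C has the highest Borda score (278).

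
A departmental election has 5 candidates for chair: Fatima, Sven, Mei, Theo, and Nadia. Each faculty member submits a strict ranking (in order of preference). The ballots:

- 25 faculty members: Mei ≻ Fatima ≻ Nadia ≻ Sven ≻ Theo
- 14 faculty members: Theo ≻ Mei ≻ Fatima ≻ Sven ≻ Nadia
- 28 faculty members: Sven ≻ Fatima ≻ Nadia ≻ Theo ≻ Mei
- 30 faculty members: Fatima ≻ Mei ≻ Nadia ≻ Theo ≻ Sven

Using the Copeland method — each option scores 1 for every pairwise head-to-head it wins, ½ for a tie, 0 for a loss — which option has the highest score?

Fatima

Fatima: beats Sven, Mei, Theo, and Nadia → score 4.
Sven: beats Theo; loses to Fatima, Mei, and Nadia → score 1.
Mei: beats Sven, Theo, and Nadia; loses to Fatima → score 3.
Theo: loses to Fatima, Sven, Mei, and Nadia → score 0.
Nadia: beats Sven and Theo; loses to Fatima and Mei → score 2.
Fatima has the best pairwise record.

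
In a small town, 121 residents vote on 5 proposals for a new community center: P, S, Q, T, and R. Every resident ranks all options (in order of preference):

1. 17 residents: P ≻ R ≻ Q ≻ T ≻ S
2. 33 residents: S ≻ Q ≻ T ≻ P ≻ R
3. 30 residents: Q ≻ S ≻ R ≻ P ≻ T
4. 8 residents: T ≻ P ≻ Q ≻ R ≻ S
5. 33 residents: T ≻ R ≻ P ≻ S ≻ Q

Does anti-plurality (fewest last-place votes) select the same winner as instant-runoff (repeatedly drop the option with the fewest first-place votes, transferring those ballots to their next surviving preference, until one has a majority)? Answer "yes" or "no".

no

Anti-plurality — last-place votes: P 0, S 25, Q 33, T 30, R 33. Winner: P.
Instant-runoff — R1 P 17, S 33, Q 30, T 41, R 0 (R out); R2 P 17, S 33, Q 30, T 41 (P out); R3 S 33, Q 47, T 41 (S out); R4 Q 80, T 41 (Q winner). Winner: Q.
The two methods disagree.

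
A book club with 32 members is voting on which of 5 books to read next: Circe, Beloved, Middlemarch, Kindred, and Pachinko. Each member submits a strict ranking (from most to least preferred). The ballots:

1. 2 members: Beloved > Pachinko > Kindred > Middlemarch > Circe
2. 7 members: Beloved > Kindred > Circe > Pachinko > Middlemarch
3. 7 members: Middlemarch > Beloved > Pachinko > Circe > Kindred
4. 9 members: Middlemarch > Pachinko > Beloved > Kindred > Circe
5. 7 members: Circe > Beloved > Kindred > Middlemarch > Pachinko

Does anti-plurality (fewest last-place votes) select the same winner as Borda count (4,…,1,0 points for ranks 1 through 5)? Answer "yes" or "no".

Anti-plurality — last-place votes: Circe 11, Beloved 0, Middlemarch 7, Kindred 7, Pachinko 7. Winner: Beloved.
Borda — scores: Circe 49, Beloved 96, Middlemarch 73, Kindred 48, Pachinko 54. Winner: Beloved.
The two methods agree.

yes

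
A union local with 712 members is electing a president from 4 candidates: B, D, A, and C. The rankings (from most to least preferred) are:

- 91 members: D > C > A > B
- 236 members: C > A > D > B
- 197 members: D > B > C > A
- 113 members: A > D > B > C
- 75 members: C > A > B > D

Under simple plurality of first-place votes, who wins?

First-place votes: B 0, D 288, A 113, C 311.
C has the most first-place votes.

C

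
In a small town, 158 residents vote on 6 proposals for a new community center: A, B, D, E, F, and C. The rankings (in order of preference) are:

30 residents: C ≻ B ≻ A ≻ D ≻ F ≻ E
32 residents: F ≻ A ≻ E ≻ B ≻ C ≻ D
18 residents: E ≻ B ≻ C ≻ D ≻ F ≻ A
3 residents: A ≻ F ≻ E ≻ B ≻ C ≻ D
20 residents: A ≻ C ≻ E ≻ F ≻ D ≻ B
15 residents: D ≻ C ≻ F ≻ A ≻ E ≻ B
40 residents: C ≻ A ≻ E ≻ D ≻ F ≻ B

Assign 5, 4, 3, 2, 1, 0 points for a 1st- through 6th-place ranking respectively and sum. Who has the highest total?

C

A: 30·3 + 32·4 + 18·0 + 3·5 + 20·5 + 15·2 + 40·4 = 523
B: 30·4 + 32·2 + 18·4 + 3·2 + 20·0 + 15·0 + 40·0 = 262
D: 30·2 + 32·0 + 18·2 + 3·0 + 20·1 + 15·5 + 40·2 = 271
E: 30·0 + 32·3 + 18·5 + 3·3 + 20·3 + 15·1 + 40·3 = 390
F: 30·1 + 32·5 + 18·1 + 3·4 + 20·2 + 15·3 + 40·1 = 345
C: 30·5 + 32·1 + 18·3 + 3·1 + 20·4 + 15·4 + 40·5 = 579
C has the highest Borda score (579).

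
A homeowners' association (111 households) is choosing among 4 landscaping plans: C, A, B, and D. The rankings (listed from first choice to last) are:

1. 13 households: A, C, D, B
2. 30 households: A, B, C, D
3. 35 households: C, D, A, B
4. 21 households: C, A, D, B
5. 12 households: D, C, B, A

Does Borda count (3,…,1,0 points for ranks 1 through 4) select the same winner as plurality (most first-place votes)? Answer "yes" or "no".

Borda — scores: C 248, A 206, B 72, D 140. Winner: C.
Plurality — first-place votes: C 56, A 43, B 0, D 12. Winner: C.
The two methods agree.

yes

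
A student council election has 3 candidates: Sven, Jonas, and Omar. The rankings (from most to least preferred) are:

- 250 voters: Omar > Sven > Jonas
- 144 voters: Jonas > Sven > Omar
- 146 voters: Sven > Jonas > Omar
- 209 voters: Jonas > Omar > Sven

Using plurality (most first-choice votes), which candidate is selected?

Jonas

First-place votes: Sven 146, Jonas 353, Omar 250.
Jonas has the most first-place votes.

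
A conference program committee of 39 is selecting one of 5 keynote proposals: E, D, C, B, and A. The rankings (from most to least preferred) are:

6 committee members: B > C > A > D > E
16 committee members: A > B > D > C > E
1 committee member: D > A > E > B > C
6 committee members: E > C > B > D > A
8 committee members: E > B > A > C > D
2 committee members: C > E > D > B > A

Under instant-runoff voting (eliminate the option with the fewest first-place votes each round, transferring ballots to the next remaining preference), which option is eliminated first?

D

Round 1: E 14, D 1, C 2, B 6, A 16. Eliminate D.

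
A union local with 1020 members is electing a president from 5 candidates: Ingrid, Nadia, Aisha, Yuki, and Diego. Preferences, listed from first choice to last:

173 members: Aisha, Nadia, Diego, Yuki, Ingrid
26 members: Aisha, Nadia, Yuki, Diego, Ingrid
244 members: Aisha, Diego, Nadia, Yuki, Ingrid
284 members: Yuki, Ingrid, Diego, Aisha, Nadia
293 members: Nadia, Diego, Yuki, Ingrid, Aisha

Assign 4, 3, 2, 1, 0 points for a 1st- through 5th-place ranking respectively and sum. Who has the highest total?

Diego

Ingrid: 173·0 + 26·0 + 244·0 + 284·3 + 293·1 = 1145
Nadia: 173·3 + 26·3 + 244·2 + 284·0 + 293·4 = 2257
Aisha: 173·4 + 26·4 + 244·4 + 284·1 + 293·0 = 2056
Yuki: 173·1 + 26·2 + 244·1 + 284·4 + 293·2 = 2191
Diego: 173·2 + 26·1 + 244·3 + 284·2 + 293·3 = 2551
Diego has the highest Borda score (2551).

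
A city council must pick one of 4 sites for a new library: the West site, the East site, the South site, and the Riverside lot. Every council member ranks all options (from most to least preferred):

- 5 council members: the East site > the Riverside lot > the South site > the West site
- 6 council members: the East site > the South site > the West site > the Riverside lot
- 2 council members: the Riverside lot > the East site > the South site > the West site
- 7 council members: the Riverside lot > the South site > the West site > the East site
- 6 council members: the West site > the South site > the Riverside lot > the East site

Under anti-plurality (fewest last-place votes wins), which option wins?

Last-place votes: the West site 7, the East site 13, the South site 0, the Riverside lot 6.
the South site is ranked last by the fewest voters, so the South site wins.

the South site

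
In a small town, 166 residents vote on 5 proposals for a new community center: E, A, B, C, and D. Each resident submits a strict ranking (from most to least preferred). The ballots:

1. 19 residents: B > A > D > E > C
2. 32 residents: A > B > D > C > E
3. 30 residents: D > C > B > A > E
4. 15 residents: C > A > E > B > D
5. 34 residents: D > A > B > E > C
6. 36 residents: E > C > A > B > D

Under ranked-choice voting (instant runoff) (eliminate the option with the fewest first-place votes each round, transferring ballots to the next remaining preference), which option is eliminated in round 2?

B

Round 1: E 36, A 32, B 19, C 15, D 64. Eliminate C.
Round 2: E 36, A 47, B 19, D 64. Eliminate B.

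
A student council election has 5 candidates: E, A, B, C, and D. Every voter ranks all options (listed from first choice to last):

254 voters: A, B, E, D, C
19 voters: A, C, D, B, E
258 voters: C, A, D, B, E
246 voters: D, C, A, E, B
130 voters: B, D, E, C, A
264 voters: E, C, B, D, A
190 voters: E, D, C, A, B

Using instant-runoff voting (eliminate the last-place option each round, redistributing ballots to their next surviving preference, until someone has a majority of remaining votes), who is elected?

Round 1: E 454, A 273, B 130, C 258, D 246. Eliminate B.
Round 2: E 454, A 273, C 258, D 376. Eliminate C.
Round 3: E 454, A 531, D 376. Eliminate D.
Round 4: E 584, A 777. A has a majority.

A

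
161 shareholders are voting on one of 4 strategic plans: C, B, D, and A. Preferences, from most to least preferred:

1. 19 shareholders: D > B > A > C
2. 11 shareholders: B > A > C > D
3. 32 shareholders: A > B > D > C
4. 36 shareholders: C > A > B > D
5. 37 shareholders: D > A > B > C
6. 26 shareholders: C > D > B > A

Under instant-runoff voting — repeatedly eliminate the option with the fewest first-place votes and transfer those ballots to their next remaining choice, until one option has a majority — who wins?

Round 1: C 62, B 11, D 56, A 32. Eliminate B.
Round 2: C 62, D 56, A 43. Eliminate A.
Round 3: C 73, D 88. D has a majority.

D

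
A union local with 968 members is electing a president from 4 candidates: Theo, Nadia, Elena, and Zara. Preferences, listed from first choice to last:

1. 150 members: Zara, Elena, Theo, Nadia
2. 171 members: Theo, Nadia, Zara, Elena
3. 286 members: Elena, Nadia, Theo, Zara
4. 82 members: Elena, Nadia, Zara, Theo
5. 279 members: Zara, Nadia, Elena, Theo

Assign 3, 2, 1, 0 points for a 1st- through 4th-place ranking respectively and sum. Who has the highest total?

Elena

Theo: 150·1 + 171·3 + 286·1 + 82·0 + 279·0 = 949
Nadia: 150·0 + 171·2 + 286·2 + 82·2 + 279·2 = 1636
Elena: 150·2 + 171·0 + 286·3 + 82·3 + 279·1 = 1683
Zara: 150·3 + 171·1 + 286·0 + 82·1 + 279·3 = 1540
Elena has the highest Borda score (1683).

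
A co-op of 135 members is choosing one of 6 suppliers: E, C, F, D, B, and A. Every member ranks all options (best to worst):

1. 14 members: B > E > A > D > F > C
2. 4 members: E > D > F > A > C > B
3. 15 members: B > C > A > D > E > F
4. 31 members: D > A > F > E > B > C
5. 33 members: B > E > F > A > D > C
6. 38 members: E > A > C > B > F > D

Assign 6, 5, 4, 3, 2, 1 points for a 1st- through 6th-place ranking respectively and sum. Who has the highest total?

E

E: 14·5 + 4·6 + 15·2 + 31·3 + 33·5 + 38·6 = 610
C: 14·1 + 4·2 + 15·5 + 31·1 + 33·1 + 38·4 = 313
F: 14·2 + 4·4 + 15·1 + 31·4 + 33·4 + 38·2 = 391
D: 14·3 + 4·5 + 15·3 + 31·6 + 33·2 + 38·1 = 397
B: 14·6 + 4·1 + 15·6 + 31·2 + 33·6 + 38·3 = 552
A: 14·4 + 4·3 + 15·4 + 31·5 + 33·3 + 38·5 = 572
E has the highest Borda score (610).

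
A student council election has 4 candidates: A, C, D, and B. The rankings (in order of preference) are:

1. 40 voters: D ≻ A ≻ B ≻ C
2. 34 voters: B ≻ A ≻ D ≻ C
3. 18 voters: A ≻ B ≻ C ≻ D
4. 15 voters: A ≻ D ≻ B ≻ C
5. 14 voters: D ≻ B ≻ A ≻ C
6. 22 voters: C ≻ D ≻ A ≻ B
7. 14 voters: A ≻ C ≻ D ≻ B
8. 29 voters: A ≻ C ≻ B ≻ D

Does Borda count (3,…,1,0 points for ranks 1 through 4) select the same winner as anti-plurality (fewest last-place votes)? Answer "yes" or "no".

Borda — scores: A 412, C 170, D 284, B 250. Winner: A.
Anti-plurality — last-place votes: A 0, C 103, D 47, B 36. Winner: A.
The two methods agree.

yes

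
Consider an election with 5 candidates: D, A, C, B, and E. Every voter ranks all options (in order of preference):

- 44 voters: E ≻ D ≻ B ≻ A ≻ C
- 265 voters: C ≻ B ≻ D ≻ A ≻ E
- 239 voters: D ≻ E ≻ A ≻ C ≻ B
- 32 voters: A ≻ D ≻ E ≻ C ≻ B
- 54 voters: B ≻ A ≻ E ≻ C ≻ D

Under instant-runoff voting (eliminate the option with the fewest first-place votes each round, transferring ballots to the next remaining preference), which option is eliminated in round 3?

B

Round 1: D 239, A 32, C 265, B 54, E 44. Eliminate A.
Round 2: D 271, C 265, B 54, E 44. Eliminate E.
Round 3: D 315, C 265, B 54. Eliminate B.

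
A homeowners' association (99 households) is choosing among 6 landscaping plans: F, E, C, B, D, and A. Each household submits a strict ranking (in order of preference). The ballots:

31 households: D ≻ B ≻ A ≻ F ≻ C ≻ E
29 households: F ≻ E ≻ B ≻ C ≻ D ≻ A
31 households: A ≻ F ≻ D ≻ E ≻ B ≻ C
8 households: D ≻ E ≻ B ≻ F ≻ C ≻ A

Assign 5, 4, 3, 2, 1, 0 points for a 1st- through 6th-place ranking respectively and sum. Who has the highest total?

F

F: 31·2 + 29·5 + 31·4 + 8·2 = 347
E: 31·0 + 29·4 + 31·2 + 8·4 = 210
C: 31·1 + 29·2 + 31·0 + 8·1 = 97
B: 31·4 + 29·3 + 31·1 + 8·3 = 266
D: 31·5 + 29·1 + 31·3 + 8·5 = 317
A: 31·3 + 29·0 + 31·5 + 8·0 = 248
F has the highest Borda score (347).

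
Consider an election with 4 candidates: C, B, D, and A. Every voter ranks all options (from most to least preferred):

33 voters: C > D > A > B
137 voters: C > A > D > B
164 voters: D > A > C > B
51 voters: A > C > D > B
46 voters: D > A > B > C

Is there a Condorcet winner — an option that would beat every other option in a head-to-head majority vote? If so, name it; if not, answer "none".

none

Checking pairwise contests:
A beats C 261–170.
C beats B 385–46.
C beats D 221–210.
D beats A 243–188.
Every option loses at least one head-to-head, so there is no Condorcet winner.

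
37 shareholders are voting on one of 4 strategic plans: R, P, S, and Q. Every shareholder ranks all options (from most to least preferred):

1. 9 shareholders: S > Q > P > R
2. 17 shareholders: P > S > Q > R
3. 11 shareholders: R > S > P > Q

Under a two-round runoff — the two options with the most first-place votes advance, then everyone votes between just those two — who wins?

Round 1 first-place votes: R 11, P 17, S 9, Q 0.
P and R advance.
Runoff: P is preferred to R by 26 voters; R by 11.
P wins the runoff.

P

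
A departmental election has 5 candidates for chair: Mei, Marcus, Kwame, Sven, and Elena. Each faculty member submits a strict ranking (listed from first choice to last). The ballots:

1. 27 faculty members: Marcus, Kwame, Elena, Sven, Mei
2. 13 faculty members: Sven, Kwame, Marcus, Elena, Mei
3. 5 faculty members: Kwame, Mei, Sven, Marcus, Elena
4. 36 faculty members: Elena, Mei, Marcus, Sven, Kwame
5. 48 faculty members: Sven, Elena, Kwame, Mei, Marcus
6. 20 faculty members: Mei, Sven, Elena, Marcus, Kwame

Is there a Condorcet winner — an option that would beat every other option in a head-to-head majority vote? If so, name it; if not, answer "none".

Sven

Sven vs Mei: 88–61 for Sven.
Sven vs Marcus: 86–63 for Sven.
Sven vs Kwame: 117–32 for Sven.
Sven vs Elena: 86–63 for Sven.
Sven beats every other option head-to-head.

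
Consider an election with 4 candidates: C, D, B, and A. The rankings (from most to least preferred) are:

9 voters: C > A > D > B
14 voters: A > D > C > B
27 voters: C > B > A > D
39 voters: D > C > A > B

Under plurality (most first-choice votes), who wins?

First-place votes: C 36, D 39, B 0, A 14.
D has the most first-place votes.

D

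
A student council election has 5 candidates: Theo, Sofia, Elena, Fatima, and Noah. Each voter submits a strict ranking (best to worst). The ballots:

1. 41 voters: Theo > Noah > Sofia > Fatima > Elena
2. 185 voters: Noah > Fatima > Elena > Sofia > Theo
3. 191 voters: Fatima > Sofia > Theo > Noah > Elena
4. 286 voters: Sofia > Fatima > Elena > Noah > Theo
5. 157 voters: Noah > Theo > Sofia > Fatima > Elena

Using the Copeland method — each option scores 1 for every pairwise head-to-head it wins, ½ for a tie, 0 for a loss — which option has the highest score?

Theo: loses to Sofia, Elena, Fatima, and Noah → score 0.
Sofia: beats Theo, Elena, Fatima, and Noah → score 4.
Elena: beats Theo; loses to Sofia, Fatima, and Noah → score 1.
Fatima: beats Theo, Elena, and Noah; loses to Sofia → score 3.
Noah: beats Theo and Elena; loses to Sofia and Fatima → score 2.
Sofia has the best pairwise record.

Sofia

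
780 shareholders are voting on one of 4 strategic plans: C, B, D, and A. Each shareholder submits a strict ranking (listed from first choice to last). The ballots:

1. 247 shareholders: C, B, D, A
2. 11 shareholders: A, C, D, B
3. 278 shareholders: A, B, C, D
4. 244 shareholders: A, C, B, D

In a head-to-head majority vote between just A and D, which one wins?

A

Voters preferring A to D: 533; preferring D to A: 247.
A wins the head-to-head.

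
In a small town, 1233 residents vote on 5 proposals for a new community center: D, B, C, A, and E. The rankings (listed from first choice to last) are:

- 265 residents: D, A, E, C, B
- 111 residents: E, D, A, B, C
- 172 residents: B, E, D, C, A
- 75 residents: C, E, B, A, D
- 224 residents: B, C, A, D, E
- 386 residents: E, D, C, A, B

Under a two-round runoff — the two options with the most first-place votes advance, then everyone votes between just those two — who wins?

Round 1 first-place votes: D 265, B 396, C 75, A 0, E 497.
E and B advance.
Runoff: E is preferred to B by 837 voters; B by 396.
E wins the runoff.

E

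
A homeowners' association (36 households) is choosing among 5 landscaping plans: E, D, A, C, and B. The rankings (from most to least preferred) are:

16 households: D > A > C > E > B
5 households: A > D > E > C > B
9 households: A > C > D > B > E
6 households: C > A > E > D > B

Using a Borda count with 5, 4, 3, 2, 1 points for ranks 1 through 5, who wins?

E: 16·2 + 5·3 + 9·1 + 6·3 = 74
D: 16·5 + 5·4 + 9·3 + 6·2 = 139
A: 16·4 + 5·5 + 9·5 + 6·4 = 158
C: 16·3 + 5·2 + 9·4 + 6·5 = 124
B: 16·1 + 5·1 + 9·2 + 6·1 = 45
A has the highest Borda score (158).

A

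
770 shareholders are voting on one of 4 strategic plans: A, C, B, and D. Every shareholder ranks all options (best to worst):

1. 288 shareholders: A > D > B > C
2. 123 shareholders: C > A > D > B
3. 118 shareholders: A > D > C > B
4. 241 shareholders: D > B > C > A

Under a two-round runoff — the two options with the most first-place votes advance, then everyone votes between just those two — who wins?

A

Round 1 first-place votes: A 406, C 123, B 0, D 241.
A and D advance.
Runoff: A is preferred to D by 529 voters; D by 241.
A wins the runoff.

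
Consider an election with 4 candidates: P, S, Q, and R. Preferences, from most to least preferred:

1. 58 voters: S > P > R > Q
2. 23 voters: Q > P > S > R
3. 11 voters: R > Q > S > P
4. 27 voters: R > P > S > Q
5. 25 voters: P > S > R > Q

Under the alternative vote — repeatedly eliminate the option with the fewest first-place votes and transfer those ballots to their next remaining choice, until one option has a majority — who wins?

Round 1: P 25, S 58, Q 23, R 38. Eliminate Q.
Round 2: P 48, S 58, R 38. Eliminate R.
Round 3: P 75, S 69. P has a majority.

P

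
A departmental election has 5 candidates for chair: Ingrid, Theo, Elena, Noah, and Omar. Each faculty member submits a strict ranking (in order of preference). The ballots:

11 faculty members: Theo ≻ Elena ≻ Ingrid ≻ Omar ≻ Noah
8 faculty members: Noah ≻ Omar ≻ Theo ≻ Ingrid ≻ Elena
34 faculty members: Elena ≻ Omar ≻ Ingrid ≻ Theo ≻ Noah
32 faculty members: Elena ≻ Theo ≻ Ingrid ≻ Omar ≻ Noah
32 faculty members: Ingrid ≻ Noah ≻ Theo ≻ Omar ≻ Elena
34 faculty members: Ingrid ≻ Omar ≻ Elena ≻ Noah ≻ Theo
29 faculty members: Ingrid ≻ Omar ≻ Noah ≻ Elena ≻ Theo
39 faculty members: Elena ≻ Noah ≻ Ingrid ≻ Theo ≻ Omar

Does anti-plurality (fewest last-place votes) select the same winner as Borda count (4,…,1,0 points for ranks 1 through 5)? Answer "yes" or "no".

yes

Anti-plurality — last-place votes: Ingrid 0, Theo 63, Elena 40, Noah 77, Omar 39. Winner: Ingrid.
Borda — scores: Ingrid 620, Theo 293, Elena 550, Noah 337, Omar 390. Winner: Ingrid.
The two methods agree.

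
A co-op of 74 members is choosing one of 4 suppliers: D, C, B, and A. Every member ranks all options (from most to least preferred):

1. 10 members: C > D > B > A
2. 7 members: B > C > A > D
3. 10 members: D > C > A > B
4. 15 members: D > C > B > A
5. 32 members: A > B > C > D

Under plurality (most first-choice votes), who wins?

First-place votes: D 25, C 10, B 7, A 32.
A has the most first-place votes.

A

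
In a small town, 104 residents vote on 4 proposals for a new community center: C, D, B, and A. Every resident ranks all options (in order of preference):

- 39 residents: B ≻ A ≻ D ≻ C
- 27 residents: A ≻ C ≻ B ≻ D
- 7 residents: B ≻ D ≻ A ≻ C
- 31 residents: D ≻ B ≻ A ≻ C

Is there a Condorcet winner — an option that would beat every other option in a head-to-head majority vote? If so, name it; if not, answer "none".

B

B vs C: 77–27 for B.
B vs D: 73–31 for B.
B vs A: 77–27 for B.
B beats every other option head-to-head.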